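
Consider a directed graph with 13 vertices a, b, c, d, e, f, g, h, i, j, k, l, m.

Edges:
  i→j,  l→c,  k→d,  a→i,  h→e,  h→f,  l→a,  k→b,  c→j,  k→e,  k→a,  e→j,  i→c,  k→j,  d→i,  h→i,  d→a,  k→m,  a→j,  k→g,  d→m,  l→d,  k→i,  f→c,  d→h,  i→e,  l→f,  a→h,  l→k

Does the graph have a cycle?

DFS with white/gray/black marking, starting from f:
f gray
  c gray
    j gray
    j black
  c black
f black
a gray
  h gray
    h→f: f black — skip
    e gray
      e→j: j black — skip
    e black
    i gray
      i→j: j black — skip
      i→c: c black — skip
      i→e: e black — skip
    i black
  h black
  a→i: i black — skip
  a→j: j black — skip
a black
b gray
b black
d gray
  d→h: h black — skip
  d→i: i black — skip
  d→a: a black — skip
  m gray
  m black
d black
g gray
g black
k gray
  k→m: m black — skip
  k→e: e black — skip
  k→b: b black — skip
  k→a: a black — skip
  k→j: j black — skip
  k→g: g black — skip
  k→i: i black — skip
  k→d: d black — skip
k black
l gray
  l→c: c black — skip
  l→d: d black — skip
  l→f: f black — skip
  l→k: k black — skip
  l→a: a black — skip
l black
Every edge goes to a white or black vertex — no back edge, so the graph is acyclic.

No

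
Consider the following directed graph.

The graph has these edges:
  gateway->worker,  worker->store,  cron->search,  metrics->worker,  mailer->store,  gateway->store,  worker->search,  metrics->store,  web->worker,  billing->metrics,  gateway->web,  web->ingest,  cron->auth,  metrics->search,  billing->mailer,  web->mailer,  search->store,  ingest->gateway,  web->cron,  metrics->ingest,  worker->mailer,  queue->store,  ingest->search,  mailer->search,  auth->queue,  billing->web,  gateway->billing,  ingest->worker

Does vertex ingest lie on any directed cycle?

ingest is on a cycle iff ingest can reach itself via ≥1 edge.
ingest → gateway → web → ingest — yes.

Yes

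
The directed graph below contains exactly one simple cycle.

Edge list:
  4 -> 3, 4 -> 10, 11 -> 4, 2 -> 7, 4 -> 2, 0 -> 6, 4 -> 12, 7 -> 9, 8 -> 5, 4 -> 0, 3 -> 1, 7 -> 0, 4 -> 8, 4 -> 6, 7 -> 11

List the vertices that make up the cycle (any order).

2, 4, 7, 11

DFS with gray/black marking from 4:
4 gray
  3 gray
    1 gray
    1 black
  3 black
  8 gray
    5 gray
    5 black
  8 black
  6 gray
  6 black
  12 gray
  12 black
  0 gray
    0→6: 6 black — skip
  0 black
  10 gray
  10 black
  2 gray
    7 gray
      9 gray
      9 black
      11 gray
        11→4: 4 is gray → back edge
Back edge closes the cycle 4 → 2 → 7 → 11 → 4; its vertices are {2, 4, 7, 11}.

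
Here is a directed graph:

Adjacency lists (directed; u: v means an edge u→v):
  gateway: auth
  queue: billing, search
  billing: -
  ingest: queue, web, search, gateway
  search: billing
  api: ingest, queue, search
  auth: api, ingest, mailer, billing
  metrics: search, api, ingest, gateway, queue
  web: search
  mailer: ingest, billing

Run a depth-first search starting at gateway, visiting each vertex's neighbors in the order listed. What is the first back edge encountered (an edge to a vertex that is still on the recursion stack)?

ingest→gateway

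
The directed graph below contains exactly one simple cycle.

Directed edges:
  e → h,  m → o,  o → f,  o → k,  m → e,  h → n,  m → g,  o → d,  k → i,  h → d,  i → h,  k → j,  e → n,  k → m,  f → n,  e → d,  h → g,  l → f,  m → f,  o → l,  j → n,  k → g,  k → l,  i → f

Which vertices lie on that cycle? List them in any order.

k, m, o

DFS with gray/black marking from o:
o gray
  l gray
    f gray
      n gray
      n black
    f black
  l black
  d gray
  d black
  o→f: f black — skip
  k gray
    j gray
      j→n: n black — skip
    j black
    k→l: l black — skip
    m gray
      m→o: o is gray → back edge
Back edge closes the cycle o → k → m → o; its vertices are {k, m, o}.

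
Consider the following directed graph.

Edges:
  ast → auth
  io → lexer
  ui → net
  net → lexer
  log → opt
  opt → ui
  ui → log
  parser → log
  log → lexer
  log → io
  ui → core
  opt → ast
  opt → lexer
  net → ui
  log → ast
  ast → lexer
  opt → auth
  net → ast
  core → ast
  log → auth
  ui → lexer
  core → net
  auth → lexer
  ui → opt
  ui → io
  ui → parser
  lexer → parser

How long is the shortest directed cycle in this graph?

2

For each vertex v, BFS finds the shortest path from v back to v.
The shortest such closed walk is ui → opt → ui, length 2.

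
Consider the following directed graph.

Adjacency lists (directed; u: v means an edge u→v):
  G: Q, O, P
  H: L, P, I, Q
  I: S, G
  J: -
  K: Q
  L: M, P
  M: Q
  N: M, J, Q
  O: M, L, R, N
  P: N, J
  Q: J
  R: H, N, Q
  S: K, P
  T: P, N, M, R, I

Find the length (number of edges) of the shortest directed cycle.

5

For each vertex v, BFS finds the shortest path from v back to v.
The shortest such closed walk is I → G → O → R → H → I, length 5.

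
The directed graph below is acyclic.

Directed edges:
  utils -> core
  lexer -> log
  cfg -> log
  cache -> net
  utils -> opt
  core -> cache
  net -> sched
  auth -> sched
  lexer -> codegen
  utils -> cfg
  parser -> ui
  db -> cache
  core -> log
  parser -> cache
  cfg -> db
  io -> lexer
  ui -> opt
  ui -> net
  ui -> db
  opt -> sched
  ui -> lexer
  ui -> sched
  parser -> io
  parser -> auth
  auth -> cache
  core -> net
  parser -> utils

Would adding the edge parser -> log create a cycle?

Adding parser→log creates a cycle iff log can already reach parser.
Explore from log: no path reaches parser. The graph stays acyclic.

No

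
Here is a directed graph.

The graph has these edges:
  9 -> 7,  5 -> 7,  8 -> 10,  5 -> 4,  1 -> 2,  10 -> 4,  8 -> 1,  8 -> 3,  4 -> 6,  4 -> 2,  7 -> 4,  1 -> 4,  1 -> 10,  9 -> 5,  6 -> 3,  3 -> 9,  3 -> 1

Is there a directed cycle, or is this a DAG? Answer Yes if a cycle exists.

Yes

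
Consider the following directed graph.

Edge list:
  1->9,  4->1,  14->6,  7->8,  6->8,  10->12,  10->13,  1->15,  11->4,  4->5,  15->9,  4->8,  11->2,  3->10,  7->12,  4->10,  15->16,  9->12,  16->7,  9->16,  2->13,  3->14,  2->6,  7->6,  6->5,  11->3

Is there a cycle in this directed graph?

No

DFS with white/gray/black marking, starting from 3:
3 gray
  10 gray
    12 gray
    12 black
    13 gray
    13 black
  10 black
  14 gray
    6 gray
      5 gray
      5 black
      8 gray
      8 black
    6 black
  14 black
3 black
15 gray
  9 gray
    9→12: 12 black — skip
    16 gray
      7 gray
        7→6: 6 black — skip
        7→8: 8 black — skip
        7→12: 12 black — skip
      7 black
    16 black
  9 black
  15→16: 16 black — skip
15 black
2 gray
  2→13: 13 black — skip
  2→6: 6 black — skip
2 black
4 gray
  4→10: 10 black — skip
  4→8: 8 black — skip
  4→5: 5 black — skip
  1 gray
    1→9: 9 black — skip
    1→15: 15 black — skip
  1 black
4 black
11 gray
  11→2: 2 black — skip
  11→3: 3 black — skip
  11→4: 4 black — skip
11 black
Every edge goes to a white or black vertex — no back edge, so the graph is acyclic.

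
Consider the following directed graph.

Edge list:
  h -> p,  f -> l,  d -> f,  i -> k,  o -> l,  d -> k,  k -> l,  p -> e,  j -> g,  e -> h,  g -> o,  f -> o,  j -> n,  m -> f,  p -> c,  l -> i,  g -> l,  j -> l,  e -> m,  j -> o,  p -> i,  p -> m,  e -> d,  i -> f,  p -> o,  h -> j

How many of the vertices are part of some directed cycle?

8

A vertex is on a directed cycle iff it belongs to a strongly connected component of size ≥ 2 (or has a self-loop).
The vertices on cycles are {e, f, h, i, k, l, o, p} — 8 in total.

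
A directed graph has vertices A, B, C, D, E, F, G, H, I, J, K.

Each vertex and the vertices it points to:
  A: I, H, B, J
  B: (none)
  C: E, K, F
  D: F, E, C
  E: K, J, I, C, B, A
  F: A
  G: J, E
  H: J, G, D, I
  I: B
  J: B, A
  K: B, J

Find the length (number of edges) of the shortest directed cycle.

For each vertex v, BFS finds the shortest path from v back to v.
The shortest such closed walk is C → E → C, length 2.

2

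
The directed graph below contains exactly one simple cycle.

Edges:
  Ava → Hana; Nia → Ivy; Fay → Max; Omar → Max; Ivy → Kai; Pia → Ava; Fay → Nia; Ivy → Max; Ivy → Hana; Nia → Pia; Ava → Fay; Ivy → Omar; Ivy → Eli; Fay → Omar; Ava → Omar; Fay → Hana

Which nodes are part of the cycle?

Ava, Fay, Nia, Pia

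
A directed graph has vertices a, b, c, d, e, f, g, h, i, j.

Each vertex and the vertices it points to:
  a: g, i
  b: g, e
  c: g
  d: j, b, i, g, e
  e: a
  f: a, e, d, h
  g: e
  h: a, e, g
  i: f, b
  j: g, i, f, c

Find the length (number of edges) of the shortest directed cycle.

3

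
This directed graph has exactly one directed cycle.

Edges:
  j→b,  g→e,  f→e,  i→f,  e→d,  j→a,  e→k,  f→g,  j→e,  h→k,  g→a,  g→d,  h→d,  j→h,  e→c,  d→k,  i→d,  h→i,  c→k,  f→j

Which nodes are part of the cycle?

f, h, i, j

DFS with gray/black marking from f:
f gray
  j gray
    e gray
      c gray
        k gray
        k black
      c black
      d gray
        d→k: k black — skip
      d black
      e→k: k black — skip
    e black
    a gray
    a black
    b gray
    b black
    h gray
      h→d: d black — skip
      h→k: k black — skip
      i gray
        i→f: f is gray → back edge
Back edge closes the cycle f → j → h → i → f; its vertices are {f, h, i, j}.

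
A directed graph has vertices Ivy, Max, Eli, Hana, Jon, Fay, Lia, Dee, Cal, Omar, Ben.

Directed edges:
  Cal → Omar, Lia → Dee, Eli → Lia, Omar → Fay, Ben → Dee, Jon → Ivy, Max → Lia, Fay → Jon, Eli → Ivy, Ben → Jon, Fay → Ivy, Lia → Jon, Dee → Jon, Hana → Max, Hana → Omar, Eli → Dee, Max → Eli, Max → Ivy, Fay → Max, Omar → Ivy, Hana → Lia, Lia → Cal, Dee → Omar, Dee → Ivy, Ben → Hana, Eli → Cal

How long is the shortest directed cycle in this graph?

5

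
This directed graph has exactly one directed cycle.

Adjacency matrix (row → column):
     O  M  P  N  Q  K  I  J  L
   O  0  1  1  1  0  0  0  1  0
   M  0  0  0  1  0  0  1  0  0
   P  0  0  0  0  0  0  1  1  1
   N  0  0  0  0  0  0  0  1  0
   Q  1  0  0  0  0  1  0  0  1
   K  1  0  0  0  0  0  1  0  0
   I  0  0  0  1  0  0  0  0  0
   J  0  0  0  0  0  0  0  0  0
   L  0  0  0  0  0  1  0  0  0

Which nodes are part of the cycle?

K, L, O, P

DFS with gray/black marking from K:
K gray
  O gray
    N gray
      J gray
      J black
    N black
    P gray
      I gray
        I→N: N black — skip
      I black
      L gray
        L→K: K is gray → back edge
Back edge closes the cycle K → O → P → L → K; its vertices are {K, L, O, P}.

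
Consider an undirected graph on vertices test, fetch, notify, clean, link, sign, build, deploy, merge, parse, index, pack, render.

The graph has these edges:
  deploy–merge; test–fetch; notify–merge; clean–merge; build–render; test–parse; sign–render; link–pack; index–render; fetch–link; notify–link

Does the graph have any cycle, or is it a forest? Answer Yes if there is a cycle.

DFS, tracking each vertex's parent; an edge to a visited non-parent vertex closes a cycle.
Start from notify:
visit notify (parent –)
  visit merge (parent notify)
    merge–notify: parent, skip
    visit deploy (parent merge)
      deploy–merge: parent, skip
    visit clean (parent merge)
      clean–merge: parent, skip
  visit link (parent notify)
    link–notify: parent, skip
    visit pack (parent link)
      pack–link: parent, skip
    visit fetch (parent link)
      visit test (parent fetch)
        test–fetch: parent, skip
        visit parse (parent test)
          parse–test: parent, skip
      fetch–link: parent, skip
visit sign (parent –)
  visit render (parent sign)
    render–sign: parent, skip
    visit index (parent render)
      index–render: parent, skip
    visit build (parent render)
      build–render: parent, skip
No non-parent visited neighbor found — the graph is a forest.

No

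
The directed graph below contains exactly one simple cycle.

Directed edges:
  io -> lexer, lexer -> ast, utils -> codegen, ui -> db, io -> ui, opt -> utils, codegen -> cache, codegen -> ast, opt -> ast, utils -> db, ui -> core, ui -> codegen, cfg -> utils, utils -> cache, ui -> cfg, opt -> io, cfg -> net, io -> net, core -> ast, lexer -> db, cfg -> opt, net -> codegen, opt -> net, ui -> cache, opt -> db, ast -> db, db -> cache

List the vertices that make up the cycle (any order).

io, ui, cfg, opt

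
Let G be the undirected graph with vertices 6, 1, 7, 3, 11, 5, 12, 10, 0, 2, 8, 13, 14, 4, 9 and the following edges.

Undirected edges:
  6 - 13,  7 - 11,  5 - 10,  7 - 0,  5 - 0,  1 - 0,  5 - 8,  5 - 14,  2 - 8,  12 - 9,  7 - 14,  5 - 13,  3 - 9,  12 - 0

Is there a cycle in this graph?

Yes

DFS, tracking each vertex's parent; an edge to a visited non-parent vertex closes a cycle.
Start from 14:
visit 14 (parent –)
  visit 7 (parent 14)
    visit 0 (parent 7)
      visit 12 (parent 0)
        visit 9 (parent 12)
          9–12: parent, skip
          visit 3 (parent 9)
            3–9: parent, skip
        12–0: parent, skip
      0–7: parent, skip
      visit 1 (parent 0)
        1–0: parent, skip
      visit 5 (parent 0)
        visit 13 (parent 5)
          visit 6 (parent 13)
            6–13: parent, skip
          13–5: parent, skip
        visit 10 (parent 5)
          10–5: parent, skip
        5–14: 14 visited and ≠ parent → cycle
Cycle: 14 – 7 – 0 – 5 – 14.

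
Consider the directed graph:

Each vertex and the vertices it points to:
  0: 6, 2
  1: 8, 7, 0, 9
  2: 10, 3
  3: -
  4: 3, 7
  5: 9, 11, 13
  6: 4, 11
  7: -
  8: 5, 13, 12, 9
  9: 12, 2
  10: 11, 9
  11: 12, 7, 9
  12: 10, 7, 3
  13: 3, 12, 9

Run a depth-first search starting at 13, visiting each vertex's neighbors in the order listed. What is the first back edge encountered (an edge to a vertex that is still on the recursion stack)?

11->12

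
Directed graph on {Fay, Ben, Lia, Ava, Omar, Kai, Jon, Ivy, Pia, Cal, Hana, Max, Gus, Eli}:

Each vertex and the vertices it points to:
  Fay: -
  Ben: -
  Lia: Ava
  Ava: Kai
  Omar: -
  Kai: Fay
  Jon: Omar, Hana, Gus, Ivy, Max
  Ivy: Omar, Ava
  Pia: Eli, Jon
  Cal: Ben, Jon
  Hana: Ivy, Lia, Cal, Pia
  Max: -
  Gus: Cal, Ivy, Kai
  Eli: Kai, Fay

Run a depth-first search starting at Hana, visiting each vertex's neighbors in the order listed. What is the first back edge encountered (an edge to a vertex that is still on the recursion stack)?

Jon->Hana

DFS from Hana (visiting each vertex's neighbors in the order listed); mark gray on enter, black on exit:
Hana gray
  Ivy gray
    Omar gray
    Omar black
    Ava gray
      Kai gray
        Fay gray
        Fay black
      Kai black
    Ava black
  Ivy black
  Lia gray
    Lia→Ava: Ava black — skip
  Lia black
  Cal gray
    Ben gray
    Ben black
    Jon gray
      Jon→Omar: Omar black — skip
      Jon→Hana: Hana is gray → back edge
First back edge: Jon → Hana.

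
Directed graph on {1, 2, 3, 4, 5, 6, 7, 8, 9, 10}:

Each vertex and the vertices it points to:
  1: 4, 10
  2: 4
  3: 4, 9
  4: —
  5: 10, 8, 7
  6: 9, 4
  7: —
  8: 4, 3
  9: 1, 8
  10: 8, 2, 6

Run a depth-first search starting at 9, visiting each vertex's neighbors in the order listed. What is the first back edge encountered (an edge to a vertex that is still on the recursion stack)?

3→9

DFS from 9 (visiting each vertex's neighbors in the order listed); mark gray on enter, black on exit:
9 gray
  1 gray
    4 gray
    4 black
    10 gray
      8 gray
        8→4: 4 black — skip
        3 gray
          3→4: 4 black — skip
          3→9: 9 is gray → back edge
First back edge: 3 → 9.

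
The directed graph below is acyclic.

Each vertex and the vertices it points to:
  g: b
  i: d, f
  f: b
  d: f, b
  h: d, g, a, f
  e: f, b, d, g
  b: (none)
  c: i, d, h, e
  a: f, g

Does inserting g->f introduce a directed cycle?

Adding g→f creates a cycle iff f can already reach g.
Explore from f: no path reaches g. The graph stays acyclic.

No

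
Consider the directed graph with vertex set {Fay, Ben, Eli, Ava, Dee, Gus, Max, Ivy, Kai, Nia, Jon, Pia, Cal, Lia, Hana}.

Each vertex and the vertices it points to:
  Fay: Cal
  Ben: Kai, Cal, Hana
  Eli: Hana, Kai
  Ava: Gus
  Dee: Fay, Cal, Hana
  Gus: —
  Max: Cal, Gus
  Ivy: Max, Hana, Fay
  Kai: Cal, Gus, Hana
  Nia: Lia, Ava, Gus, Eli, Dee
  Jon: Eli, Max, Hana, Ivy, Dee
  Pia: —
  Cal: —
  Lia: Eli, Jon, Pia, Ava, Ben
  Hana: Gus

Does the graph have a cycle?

DFS with white/gray/black marking, starting from Hana:
Hana gray
  Gus gray
  Gus black
Hana black
Fay gray
  Cal gray
  Cal black
Fay black
Ben gray
  Kai gray
    Kai→Cal: Cal black — skip
    Kai→Gus: Gus black — skip
    Kai→Hana: Hana black — skip
  Kai black
  Ben→Cal: Cal black — skip
  Ben→Hana: Hana black — skip
Ben black
Eli gray
  Eli→Hana: Hana black — skip
  Eli→Kai: Kai black — skip
Eli black
Ava gray
  Ava→Gus: Gus black — skip
Ava black
Dee gray
  Dee→Fay: Fay black — skip
  Dee→Cal: Cal black — skip
  Dee→Hana: Hana black — skip
Dee black
Max gray
  Max→Cal: Cal black — skip
  Max→Gus: Gus black — skip
Max black
Ivy gray
  Ivy→Max: Max black — skip
  Ivy→Hana: Hana black — skip
  Ivy→Fay: Fay black — skip
Ivy black
Nia gray
  Lia gray
    Lia→Eli: Eli black — skip
    Jon gray
      Jon→Eli: Eli black — skip
      Jon→Max: Max black — skip
      Jon→Hana: Hana black — skip
      Jon→Ivy: Ivy black — skip
      Jon→Dee: Dee black — skip
    Jon black
    Pia gray
    Pia black
    Lia→Ava: Ava black — skip
    Lia→Ben: Ben black — skip
  Lia black
  Nia→Ava: Ava black — skip
  Nia→Gus: Gus black — skip
  Nia→Eli: Eli black — skip
  Nia→Dee: Dee black — skip
Nia black
Every edge goes to a white or black vertex — no back edge, so the graph is acyclic.

No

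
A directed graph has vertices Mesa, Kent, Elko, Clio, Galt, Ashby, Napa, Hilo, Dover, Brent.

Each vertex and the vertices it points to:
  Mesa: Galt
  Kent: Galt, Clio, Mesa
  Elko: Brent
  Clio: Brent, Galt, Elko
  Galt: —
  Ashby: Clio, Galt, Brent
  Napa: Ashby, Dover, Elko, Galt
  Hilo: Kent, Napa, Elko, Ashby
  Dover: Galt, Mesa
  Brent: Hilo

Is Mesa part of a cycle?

No

Mesa lies on a cycle iff there is a path from Mesa back to itself.
Exploring from Mesa, it never reaches itself; equivalently, its strongly connected component is a singleton.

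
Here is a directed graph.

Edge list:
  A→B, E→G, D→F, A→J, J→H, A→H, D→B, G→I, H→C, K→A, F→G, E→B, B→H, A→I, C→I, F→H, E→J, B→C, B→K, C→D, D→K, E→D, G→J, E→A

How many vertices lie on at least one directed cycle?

9

A vertex is on a directed cycle iff it belongs to a strongly connected component of size ≥ 2 (or has a self-loop).
The vertices on cycles are {A, B, C, D, F, G, H, J, K} — 9 in total.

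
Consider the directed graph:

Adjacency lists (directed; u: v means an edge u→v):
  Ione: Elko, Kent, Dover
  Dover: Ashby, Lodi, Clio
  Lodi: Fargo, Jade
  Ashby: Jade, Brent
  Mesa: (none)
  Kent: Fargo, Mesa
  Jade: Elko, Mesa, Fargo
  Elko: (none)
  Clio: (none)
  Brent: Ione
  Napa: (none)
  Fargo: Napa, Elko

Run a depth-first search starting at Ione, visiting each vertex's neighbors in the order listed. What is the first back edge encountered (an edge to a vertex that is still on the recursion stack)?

Brent→Ione

DFS from Ione (visiting each vertex's neighbors in the order listed); mark gray on enter, black on exit:
Ione gray
  Elko gray
  Elko black
  Kent gray
    Fargo gray
      Napa gray
      Napa black
      Fargo→Elko: Elko black — skip
    Fargo black
    Mesa gray
    Mesa black
  Kent black
  Dover gray
    Ashby gray
      Jade gray
        Jade→Elko: Elko black — skip
        Jade→Mesa: Mesa black — skip
        Jade→Fargo: Fargo black — skip
      Jade black
      Brent gray
        Brent→Ione: Ione is gray → back edge
First back edge: Brent → Ione.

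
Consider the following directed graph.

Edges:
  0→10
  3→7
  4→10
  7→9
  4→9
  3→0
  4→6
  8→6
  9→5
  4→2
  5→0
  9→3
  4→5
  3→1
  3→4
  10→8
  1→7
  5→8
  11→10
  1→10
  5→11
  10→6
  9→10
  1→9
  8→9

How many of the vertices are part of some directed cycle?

10

A vertex is on a directed cycle iff it belongs to a strongly connected component of size ≥ 2 (or has a self-loop).
The vertices on cycles are {0, 1, 3, 4, 5, 7, 8, 9, 10, 11} — 10 in total.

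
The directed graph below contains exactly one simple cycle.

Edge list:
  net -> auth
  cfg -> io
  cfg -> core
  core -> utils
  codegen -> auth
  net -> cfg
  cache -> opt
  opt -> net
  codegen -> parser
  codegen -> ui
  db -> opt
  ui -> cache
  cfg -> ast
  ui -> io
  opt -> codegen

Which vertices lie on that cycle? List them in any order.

ui, opt, cache, codegen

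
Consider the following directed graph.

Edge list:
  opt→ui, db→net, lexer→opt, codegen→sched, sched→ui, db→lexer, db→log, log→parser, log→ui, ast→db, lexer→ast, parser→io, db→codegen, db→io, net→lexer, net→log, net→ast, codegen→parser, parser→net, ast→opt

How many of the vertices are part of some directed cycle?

A vertex is on a directed cycle iff it belongs to a strongly connected component of size ≥ 2 (or has a self-loop).
The vertices on cycles are {db, ast, log, net, lexer, parser, codegen} — 7 in total.

7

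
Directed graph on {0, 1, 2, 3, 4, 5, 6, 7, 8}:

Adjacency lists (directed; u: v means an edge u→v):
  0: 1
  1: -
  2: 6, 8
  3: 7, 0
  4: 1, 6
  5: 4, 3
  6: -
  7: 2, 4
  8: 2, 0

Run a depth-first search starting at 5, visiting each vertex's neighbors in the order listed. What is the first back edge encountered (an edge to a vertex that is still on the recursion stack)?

8→2

DFS from 5 (visiting each vertex's neighbors in the order listed); mark gray on enter, black on exit:
5 gray
  4 gray
    1 gray
    1 black
    6 gray
    6 black
  4 black
  3 gray
    7 gray
      2 gray
        2→6: 6 black — skip
        8 gray
          8→2: 2 is gray → back edge
First back edge: 8 → 2.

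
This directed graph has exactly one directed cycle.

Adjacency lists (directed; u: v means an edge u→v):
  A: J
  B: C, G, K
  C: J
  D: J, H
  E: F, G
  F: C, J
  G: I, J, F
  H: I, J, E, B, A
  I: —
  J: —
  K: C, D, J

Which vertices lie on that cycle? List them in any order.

DFS with gray/black marking from H:
H gray
  I gray
  I black
  J gray
  J black
  E gray
    F gray
      C gray
        C→J: J black — skip
      C black
      F→J: J black — skip
    F black
    G gray
      G→I: I black — skip
      G→J: J black — skip
      G→F: F black — skip
    G black
  E black
  B gray
    B→C: C black — skip
    B→G: G black — skip
    K gray
      K→C: C black — skip
      D gray
        D→J: J black — skip
        D→H: H is gray → back edge
Back edge closes the cycle H → B → K → D → H; its vertices are {B, D, H, K}.

B, D, H, K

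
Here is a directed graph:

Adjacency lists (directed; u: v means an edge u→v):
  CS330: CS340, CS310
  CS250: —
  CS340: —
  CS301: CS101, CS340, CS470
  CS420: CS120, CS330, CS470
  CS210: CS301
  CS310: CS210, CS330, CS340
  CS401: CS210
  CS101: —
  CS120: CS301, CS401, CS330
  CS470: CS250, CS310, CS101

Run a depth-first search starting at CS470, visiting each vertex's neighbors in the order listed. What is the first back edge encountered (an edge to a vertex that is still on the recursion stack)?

DFS from CS470 (visiting each vertex's neighbors in the order listed); mark gray on enter, black on exit:
CS470 gray
  CS250 gray
  CS250 black
  CS310 gray
    CS210 gray
      CS301 gray
        CS101 gray
        CS101 black
        CS340 gray
        CS340 black
        CS301→CS470: CS470 is gray → back edge
First back edge: CS301 → CS470.

CS301->CS470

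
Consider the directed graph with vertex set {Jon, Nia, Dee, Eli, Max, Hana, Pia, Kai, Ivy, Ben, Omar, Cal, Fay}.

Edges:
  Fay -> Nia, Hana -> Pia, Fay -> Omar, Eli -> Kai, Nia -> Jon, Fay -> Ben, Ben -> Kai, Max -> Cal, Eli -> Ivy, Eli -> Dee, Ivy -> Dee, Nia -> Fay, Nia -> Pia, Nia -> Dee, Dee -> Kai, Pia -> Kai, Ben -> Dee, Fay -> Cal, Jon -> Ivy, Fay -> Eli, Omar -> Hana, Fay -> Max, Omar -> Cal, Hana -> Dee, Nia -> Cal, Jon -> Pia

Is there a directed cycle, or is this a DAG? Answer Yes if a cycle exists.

Yes

DFS with white/gray/black marking, starting from Pia:
Pia gray
  Kai gray
  Kai black
Pia black
Jon gray
  Ivy gray
    Dee gray
      Dee→Kai: Kai black — skip
    Dee black
  Ivy black
  Jon→Pia: Pia black — skip
Jon black
Nia gray
  Fay gray
    Cal gray
    Cal black
    Max gray
      Max→Cal: Cal black — skip
    Max black
    Omar gray
      Hana gray
        Hana→Pia: Pia black — skip
        Hana→Dee: Dee black — skip
      Hana black
      Omar→Cal: Cal black — skip
    Omar black
    Ben gray
      Ben→Dee: Dee black — skip
      Ben→Kai: Kai black — skip
    Ben black
    Eli gray
      Eli→Kai: Kai black — skip
      Eli→Ivy: Ivy black — skip
      Eli→Dee: Dee black — skip
    Eli black
    Fay→Nia: Nia is gray → back edge
Back edge found, so a cycle exists: Nia → Fay → Nia.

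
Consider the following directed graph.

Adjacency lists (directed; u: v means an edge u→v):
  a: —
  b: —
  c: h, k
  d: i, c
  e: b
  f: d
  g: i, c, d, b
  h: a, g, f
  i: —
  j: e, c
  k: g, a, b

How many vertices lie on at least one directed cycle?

6

A vertex is on a directed cycle iff it belongs to a strongly connected component of size ≥ 2 (or has a self-loop).
The vertices on cycles are {c, d, f, g, h, k} — 6 in total.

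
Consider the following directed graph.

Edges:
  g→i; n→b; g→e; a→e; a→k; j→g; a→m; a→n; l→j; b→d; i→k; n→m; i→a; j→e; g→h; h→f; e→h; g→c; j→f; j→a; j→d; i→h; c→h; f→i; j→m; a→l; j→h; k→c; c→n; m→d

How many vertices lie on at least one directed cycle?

A vertex is on a directed cycle iff it belongs to a strongly connected component of size ≥ 2 (or has a self-loop).
The vertices on cycles are {a, c, e, f, g, h, i, j, k, l} — 10 in total.

10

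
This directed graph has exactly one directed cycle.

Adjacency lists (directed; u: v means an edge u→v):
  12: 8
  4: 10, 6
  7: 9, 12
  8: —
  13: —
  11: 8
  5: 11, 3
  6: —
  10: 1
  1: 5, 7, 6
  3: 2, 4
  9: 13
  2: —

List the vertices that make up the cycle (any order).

1, 3, 4, 5, 10

DFS with gray/black marking from 1:
1 gray
  5 gray
    11 gray
      8 gray
      8 black
    11 black
    3 gray
      2 gray
      2 black
      4 gray
        10 gray
          10→1: 1 is gray → back edge
Back edge closes the cycle 1 → 5 → 3 → 4 → 10 → 1; its vertices are {1, 3, 4, 5, 10}.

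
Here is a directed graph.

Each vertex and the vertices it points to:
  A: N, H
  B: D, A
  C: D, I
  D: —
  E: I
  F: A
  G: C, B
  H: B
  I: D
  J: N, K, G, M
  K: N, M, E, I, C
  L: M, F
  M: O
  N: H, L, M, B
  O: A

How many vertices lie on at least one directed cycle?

A vertex is on a directed cycle iff it belongs to a strongly connected component of size ≥ 2 (or has a self-loop).
The vertices on cycles are {A, B, F, H, L, M, N, O} — 8 in total.

8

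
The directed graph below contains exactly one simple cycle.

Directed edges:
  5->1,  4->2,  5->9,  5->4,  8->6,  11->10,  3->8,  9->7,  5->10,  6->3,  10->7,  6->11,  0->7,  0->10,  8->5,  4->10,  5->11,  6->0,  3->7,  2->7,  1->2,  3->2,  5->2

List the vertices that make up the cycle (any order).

3, 6, 8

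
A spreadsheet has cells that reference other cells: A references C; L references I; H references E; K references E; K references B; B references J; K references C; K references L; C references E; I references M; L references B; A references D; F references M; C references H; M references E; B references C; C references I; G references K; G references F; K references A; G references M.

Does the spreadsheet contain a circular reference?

DFS with white/gray/black marking, starting from L:
L gray
  I gray
    M gray
      E gray
      E black
    M black
  I black
  B gray
    C gray
      C→I: I black — skip
      C→E: E black — skip
      H gray
        H→E: E black — skip
      H black
    C black
    J gray
    J black
  B black
L black
A gray
  A→C: C black — skip
  D gray
  D black
A black
F gray
  F→M: M black — skip
F black
G gray
  G→M: M black — skip
  K gray
    K→A: A black — skip
    K→L: L black — skip
    K→C: C black — skip
    K→B: B black — skip
    K→E: E black — skip
  K black
  G→F: F black — skip
G black
Every edge goes to a white or black vertex — no back edge, so the graph is acyclic.

No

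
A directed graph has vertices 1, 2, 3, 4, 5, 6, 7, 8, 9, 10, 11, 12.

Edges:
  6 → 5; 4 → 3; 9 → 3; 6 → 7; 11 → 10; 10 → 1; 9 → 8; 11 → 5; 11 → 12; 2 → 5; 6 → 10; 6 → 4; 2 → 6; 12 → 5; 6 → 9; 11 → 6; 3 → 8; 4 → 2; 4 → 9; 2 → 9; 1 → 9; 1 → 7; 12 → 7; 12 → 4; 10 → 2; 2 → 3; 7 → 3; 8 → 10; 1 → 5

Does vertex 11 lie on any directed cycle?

No

11 lies on a cycle iff there is a path from 11 back to itself.
Exploring from 11, it never reaches itself; equivalently, its strongly connected component is a singleton.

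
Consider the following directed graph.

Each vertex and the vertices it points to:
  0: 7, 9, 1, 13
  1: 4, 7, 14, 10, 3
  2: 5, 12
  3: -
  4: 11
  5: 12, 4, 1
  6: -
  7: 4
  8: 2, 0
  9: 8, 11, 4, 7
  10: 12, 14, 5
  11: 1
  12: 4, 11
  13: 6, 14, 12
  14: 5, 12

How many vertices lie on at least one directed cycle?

11

A vertex is on a directed cycle iff it belongs to a strongly connected component of size ≥ 2 (or has a self-loop).
The vertices on cycles are {0, 1, 4, 5, 7, 8, 9, 10, 11, 12, 14} — 11 in total.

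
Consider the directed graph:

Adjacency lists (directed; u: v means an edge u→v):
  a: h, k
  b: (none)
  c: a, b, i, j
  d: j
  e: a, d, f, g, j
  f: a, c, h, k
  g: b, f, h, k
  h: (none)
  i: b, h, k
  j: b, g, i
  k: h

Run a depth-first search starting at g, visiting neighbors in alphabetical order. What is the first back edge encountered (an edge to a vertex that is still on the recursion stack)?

j→g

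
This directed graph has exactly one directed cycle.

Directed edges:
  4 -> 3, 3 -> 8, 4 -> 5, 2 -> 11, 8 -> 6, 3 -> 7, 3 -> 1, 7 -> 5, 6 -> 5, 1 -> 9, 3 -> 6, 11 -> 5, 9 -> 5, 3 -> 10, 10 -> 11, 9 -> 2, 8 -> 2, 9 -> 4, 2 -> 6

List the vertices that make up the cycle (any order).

DFS with gray/black marking from 1:
1 gray
  9 gray
    4 gray
      5 gray
      5 black
      3 gray
        6 gray
          6→5: 5 black — skip
        6 black
        8 gray
          8→6: 6 black — skip
          2 gray
            2→6: 6 black — skip
            11 gray
              11→5: 5 black — skip
            11 black
          2 black
        8 black
        3→1: 1 is gray → back edge
Back edge closes the cycle 1 → 9 → 4 → 3 → 1; its vertices are {1, 3, 4, 9}.

1, 3, 4, 9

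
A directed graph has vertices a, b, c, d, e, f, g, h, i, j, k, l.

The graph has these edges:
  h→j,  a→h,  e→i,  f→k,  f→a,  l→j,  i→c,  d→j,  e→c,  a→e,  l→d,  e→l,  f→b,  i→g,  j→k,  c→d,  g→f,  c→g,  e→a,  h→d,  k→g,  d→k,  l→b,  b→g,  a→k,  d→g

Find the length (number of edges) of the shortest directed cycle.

For each vertex v, BFS finds the shortest path from v back to v.
The shortest such closed walk is a → e → a, length 2.

2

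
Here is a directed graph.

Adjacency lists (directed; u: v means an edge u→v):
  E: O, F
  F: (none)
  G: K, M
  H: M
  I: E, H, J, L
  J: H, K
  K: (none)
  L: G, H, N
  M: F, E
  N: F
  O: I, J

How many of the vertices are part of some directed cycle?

8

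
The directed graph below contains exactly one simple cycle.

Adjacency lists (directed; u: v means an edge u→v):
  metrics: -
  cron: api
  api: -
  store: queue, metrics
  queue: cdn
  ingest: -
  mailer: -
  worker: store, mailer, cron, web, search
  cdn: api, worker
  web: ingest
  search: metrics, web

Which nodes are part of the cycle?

DFS with gray/black marking from worker:
worker gray
  store gray
    queue gray
      cdn gray
        api gray
        api black
        cdn→worker: worker is gray → back edge
Back edge closes the cycle worker → store → queue → cdn → worker; its vertices are {cdn, queue, store, worker}.

cdn, queue, store, worker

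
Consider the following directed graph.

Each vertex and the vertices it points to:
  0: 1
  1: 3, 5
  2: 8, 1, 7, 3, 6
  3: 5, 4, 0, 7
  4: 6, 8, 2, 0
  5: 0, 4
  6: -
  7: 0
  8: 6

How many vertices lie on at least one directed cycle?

A vertex is on a directed cycle iff it belongs to a strongly connected component of size ≥ 2 (or has a self-loop).
The vertices on cycles are {0, 1, 2, 3, 4, 5, 7} — 7 in total.

7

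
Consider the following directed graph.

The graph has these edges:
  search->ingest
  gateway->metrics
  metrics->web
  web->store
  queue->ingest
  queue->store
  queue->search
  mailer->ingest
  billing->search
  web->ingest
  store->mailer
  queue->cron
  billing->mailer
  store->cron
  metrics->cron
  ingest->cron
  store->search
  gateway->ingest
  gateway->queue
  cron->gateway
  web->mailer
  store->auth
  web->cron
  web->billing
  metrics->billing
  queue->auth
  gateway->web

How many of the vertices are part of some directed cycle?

10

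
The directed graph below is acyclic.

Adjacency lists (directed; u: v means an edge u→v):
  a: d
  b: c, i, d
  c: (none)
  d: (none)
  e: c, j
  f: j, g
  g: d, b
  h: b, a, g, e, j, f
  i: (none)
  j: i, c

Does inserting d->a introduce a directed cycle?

Yes

Adding d→a creates a cycle iff a can already reach d.
Path from a: a → d.
So a → … → d → a is a cycle.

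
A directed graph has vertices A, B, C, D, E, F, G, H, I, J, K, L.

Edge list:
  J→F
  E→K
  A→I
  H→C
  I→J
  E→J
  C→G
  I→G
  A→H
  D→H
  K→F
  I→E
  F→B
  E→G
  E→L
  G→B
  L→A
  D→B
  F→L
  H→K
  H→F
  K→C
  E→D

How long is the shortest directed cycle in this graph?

For each vertex v, BFS finds the shortest path from v back to v.
The shortest such closed walk is E → L → A → I → E, length 4.

4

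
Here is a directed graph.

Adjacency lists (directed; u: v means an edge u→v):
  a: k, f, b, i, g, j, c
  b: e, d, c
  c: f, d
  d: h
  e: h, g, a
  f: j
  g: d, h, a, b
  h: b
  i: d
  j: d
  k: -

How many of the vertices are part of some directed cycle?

10

A vertex is on a directed cycle iff it belongs to a strongly connected component of size ≥ 2 (or has a self-loop).
The vertices on cycles are {a, b, c, d, e, f, g, h, i, j} — 10 in total.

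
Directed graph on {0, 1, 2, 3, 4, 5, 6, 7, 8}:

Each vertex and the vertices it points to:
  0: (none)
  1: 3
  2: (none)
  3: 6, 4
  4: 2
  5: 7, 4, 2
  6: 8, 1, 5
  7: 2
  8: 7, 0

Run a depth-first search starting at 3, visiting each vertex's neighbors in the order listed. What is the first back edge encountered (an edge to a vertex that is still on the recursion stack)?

1→3

DFS from 3 (visiting each vertex's neighbors in the order listed); mark gray on enter, black on exit:
3 gray
  6 gray
    8 gray
      7 gray
        2 gray
        2 black
      7 black
      0 gray
      0 black
    8 black
    1 gray
      1→3: 3 is gray → back edge
First back edge: 1 → 3.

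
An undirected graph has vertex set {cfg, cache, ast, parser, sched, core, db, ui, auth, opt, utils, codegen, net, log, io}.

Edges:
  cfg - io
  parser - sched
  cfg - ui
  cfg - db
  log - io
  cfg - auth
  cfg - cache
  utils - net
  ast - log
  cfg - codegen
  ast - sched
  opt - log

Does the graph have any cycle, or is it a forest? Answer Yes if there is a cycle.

No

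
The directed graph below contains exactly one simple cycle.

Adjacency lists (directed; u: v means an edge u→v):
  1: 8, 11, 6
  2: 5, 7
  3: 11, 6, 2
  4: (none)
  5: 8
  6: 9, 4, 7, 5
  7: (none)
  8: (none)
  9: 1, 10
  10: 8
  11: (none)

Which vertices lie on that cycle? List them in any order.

1, 6, 9

DFS with gray/black marking from 6:
6 gray
  9 gray
    1 gray
      8 gray
      8 black
      11 gray
      11 black
      1→6: 6 is gray → back edge
Back edge closes the cycle 6 → 9 → 1 → 6; its vertices are {1, 6, 9}.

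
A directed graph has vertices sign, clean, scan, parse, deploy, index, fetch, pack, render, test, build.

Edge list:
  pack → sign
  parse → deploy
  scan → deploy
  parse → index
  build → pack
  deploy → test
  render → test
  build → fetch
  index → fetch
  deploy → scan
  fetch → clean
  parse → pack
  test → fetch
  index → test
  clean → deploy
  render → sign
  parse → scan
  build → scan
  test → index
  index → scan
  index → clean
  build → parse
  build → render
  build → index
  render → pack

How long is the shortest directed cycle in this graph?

2

For each vertex v, BFS finds the shortest path from v back to v.
The shortest such closed walk is index → test → index, length 2.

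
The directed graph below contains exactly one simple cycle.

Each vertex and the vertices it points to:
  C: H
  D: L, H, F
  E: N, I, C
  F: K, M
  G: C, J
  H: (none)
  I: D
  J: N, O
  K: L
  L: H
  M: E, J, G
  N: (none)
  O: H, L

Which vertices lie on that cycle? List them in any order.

D, E, F, I, M

DFS with gray/black marking from F:
F gray
  K gray
    L gray
      H gray
      H black
    L black
  K black
  M gray
    E gray
      N gray
      N black
      I gray
        D gray
          D→L: L black — skip
          D→H: H black — skip
          D→F: F is gray → back edge
Back edge closes the cycle F → M → E → I → D → F; its vertices are {D, E, F, I, M}.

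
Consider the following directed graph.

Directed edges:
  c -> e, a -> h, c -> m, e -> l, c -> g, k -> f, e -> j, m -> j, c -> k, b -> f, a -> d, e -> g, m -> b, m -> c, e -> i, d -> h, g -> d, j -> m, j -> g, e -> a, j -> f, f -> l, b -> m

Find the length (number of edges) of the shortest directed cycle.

For each vertex v, BFS finds the shortest path from v back to v.
The shortest such closed walk is m → c → m, length 2.

2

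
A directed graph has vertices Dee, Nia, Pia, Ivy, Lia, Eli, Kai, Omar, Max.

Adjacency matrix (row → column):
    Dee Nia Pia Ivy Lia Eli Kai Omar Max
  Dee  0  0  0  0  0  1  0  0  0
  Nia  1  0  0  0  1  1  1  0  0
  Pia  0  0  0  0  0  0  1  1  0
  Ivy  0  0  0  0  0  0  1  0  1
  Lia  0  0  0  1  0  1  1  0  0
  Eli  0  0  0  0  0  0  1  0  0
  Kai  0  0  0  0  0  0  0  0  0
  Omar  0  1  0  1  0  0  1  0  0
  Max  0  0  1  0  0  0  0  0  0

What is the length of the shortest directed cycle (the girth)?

For each vertex v, BFS finds the shortest path from v back to v.
The shortest such closed walk is Omar → Ivy → Max → Pia → Omar, length 4.

4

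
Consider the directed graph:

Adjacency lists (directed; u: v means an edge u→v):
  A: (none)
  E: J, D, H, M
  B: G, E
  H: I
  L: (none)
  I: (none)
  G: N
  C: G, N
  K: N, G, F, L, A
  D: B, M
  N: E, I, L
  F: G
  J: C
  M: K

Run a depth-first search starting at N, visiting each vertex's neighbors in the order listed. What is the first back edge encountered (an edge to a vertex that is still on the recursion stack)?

DFS from N (visiting each vertex's neighbors in the order listed); mark gray on enter, black on exit:
N gray
  E gray
    J gray
      C gray
        G gray
          G→N: N is gray → back edge
First back edge: G → N.

G->N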